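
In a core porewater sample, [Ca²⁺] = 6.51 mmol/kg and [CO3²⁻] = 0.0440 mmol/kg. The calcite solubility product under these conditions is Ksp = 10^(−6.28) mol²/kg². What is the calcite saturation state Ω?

Ksp = 10^(−6.28) = 5.248×10^-7
Ω = [Ca²⁺][CO3²⁻]/Ksp = (6.51×10^-3)(0.0440×10^-3) / 5.248×10^-7 = 0.546

Ω = 0.546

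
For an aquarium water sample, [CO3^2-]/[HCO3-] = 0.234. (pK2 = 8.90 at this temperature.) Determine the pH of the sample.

From K2 = [H⁺][CO3^2-]/[HCO3-]:  pH = pK2 + log₁₀([CO3^2-]/[HCO3-])
log₁₀(0.234) = -0.631
pH = 8.90 + (-0.631) = 8.27

pH = 8.27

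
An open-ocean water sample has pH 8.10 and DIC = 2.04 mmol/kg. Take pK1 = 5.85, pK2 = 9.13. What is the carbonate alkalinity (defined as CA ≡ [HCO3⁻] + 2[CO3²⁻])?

CA = [HCO3⁻] + 2[CO3²⁻] = (α₁ + 2α₂)·DIC
At pH 8.10: [H⁺]/K1 = 10^-2.25 = 0.0056234, K2/[H⁺] = 10^-1.03 = 0.093325
α₁ = 1/(1 + 0.0056234 + 0.093325) = 1/1.0989 = 0.9100; α₂ = α₁·K2/[H⁺] = 0.08492
α₁ + 2α₂ = 1.0798
CA = 1.0798 × 2.04 = 2.20 mmol/kg

CA = 2.20 mmol/kg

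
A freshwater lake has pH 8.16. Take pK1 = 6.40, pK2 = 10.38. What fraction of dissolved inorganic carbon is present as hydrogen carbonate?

α₁ = 1 / (1 + [H⁺]/K1 + K2/[H⁺]) = 1 / (1 + 10^-1.76 + 10^-2.22)
   = 1 / (1 + 0.017378 + 0.0060256) = 1/1.0234 = 0.9771

α₁ = 0.977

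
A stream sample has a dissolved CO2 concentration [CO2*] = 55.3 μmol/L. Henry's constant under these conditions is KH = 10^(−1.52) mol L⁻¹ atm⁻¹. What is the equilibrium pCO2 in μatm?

KH = 10^(−1.52) = 3.020×10^-2 mol L⁻¹ atm⁻¹
pCO2 = [CO2*]/KH = 55.3×10^-6 / 3.020×10^-2 = 1.83×10^-3 atm = 1830 μatm

pCO2 = 1830 μatm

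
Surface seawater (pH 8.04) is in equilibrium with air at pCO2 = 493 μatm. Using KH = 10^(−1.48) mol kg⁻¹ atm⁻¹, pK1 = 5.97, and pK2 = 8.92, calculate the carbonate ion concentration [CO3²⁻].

[CO3²⁻] = 0.253 mmol/kg

[CO2*] = KH · pCO2 = 10^(−1.48) × 493×10^-6 = 1.632×10^-5 mol/kg
α₀ = 1/(1 + K1/[H⁺] + K1K2/[H⁺]²) = 1/(1 + 10^+2.07 + 10^+1.19) = 0.007464
DIC = [CO2*]/α₀ = 1.632×10^-5 / 0.007464 = 2.187 mmol/kg
[CO3²⁻] = α₂·DIC; α₂ = 0.1156, so [CO3²⁻] = 0.1156 × 2.187 = 0.253 mmol/kg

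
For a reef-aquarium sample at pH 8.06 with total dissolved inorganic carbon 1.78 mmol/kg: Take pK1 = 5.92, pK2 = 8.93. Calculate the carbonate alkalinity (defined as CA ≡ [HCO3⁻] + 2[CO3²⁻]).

CA = [HCO3⁻] + 2[CO3²⁻] = (α₁ + 2α₂)·DIC
At pH 8.06: [H⁺]/K1 = 10^-2.14 = 0.0072444, K2/[H⁺] = 10^-0.87 = 0.13490
α₁ = 1/(1 + 0.0072444 + 0.13490) = 1/1.1421 = 0.8755; α₂ = α₁·K2/[H⁺] = 0.1181
α₁ + 2α₂ = 1.1118
CA = 1.1118 × 1.78 = 1.98 mmol/kg

CA = 1.98 mmol/kg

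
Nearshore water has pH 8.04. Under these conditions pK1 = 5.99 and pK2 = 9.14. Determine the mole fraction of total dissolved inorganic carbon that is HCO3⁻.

α₁ = 0.919

α₁ = 1 / (1 + [H⁺]/K1 + K2/[H⁺]) = 1 / (1 + 10^-2.05 + 10^-1.10)
   = 1 / (1 + 0.0089125 + 0.079433) = 1/1.0883 = 0.9188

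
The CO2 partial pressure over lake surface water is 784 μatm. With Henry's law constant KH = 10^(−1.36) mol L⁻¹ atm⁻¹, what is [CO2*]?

[CO2*] = 34.2 μmol/L

KH = 10^(−1.36) = 4.365×10^-2 mol L⁻¹ atm⁻¹
[CO2*] = KH · pCO2 = 4.365×10^-2 × 784×10^-6 atm = 3.42×10^-5 mol/L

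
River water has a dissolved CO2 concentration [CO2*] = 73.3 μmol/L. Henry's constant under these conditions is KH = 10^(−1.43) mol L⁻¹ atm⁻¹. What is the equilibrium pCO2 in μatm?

pCO2 = 1970 μatm

KH = 10^(−1.43) = 3.715×10^-2 mol L⁻¹ atm⁻¹
pCO2 = [CO2*]/KH = 73.3×10^-6 / 3.715×10^-2 = 1.97×10^-3 atm = 1970 μatm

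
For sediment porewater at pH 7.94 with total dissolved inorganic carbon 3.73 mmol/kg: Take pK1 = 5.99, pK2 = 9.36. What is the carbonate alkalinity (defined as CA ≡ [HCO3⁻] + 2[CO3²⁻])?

CA = 3.83 mmol/kg

CA = [HCO3⁻] + 2[CO3²⁻] = (α₁ + 2α₂)·DIC
At pH 7.94: [H⁺]/K1 = 10^-1.95 = 0.011220, K2/[H⁺] = 10^-1.42 = 0.038019
α₁ = 1/(1 + 0.011220 + 0.038019) = 1/1.0492 = 0.9531; α₂ = α₁·K2/[H⁺] = 0.03623
α₁ + 2α₂ = 1.0255
CA = 1.0255 × 3.73 = 3.83 mmol/kg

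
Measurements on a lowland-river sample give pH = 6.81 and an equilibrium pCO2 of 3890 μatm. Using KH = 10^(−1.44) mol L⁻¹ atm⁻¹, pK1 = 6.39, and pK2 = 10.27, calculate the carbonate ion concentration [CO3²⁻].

[CO2*] = KH · pCO2 = 10^(−1.44) × 3890×10^-6 = 1.412×10^-4 mol/L
α₀ = 1/(1 + K1/[H⁺] + K1K2/[H⁺]²) = 1/(1 + 10^+0.42 + 10^-3.04) = 0.2754
DIC = [CO2*]/α₀ = 1.412×10^-4 / 0.2754 = 0.5129 mmol/L
[CO3²⁻] = α₂·DIC; α₂ = 0.0002512, so [CO3²⁻] = 0.0002512 × 0.5129 = 0.000129 mmol/L = 0.129 μmol/L

[CO3²⁻] = 0.129 μmol/L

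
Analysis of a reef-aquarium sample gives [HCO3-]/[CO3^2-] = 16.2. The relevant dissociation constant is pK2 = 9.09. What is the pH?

pH = 7.88

From K2 = [H⁺][CO3^2-]/[HCO3-]:  pH = pK2 − log₁₀([HCO3-]/[CO3^2-])
log₁₀(16.2) = +1.210
pH = 9.09 − (+1.210) = 7.88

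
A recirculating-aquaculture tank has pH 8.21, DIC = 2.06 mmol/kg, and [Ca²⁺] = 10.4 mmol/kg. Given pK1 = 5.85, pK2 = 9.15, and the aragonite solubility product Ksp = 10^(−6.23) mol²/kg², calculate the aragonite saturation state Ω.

α₂ = 1 / (1 + [H⁺]/K2 + [H⁺]²/(K1K2)) = 1 / (1 + 10^+0.94 + 10^-1.42)
   = 1 / (1 + 8.7096 + 0.038019) = 1/9.7477 = 0.1026
[CO3²⁻] = α₂ × DIC = 0.1026 × 2.06 = 0.2113 mmol/kg
Ksp = 10^(−6.23) = 5.888×10^-7
Ω = [Ca²⁺][CO3²⁻]/Ksp = (10.4×10^-3)(2.113×10^-4) / 5.888×10^-7 = 3.73

Ω = 3.73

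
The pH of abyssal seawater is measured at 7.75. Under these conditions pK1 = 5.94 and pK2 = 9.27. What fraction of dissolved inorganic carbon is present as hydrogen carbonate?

α₁ = 0.956

α₁ = 1 / (1 + [H⁺]/K1 + K2/[H⁺]) = 1 / (1 + 10^-1.81 + 10^-1.52)
   = 1 / (1 + 0.015488 + 0.030200) = 1/1.0457 = 0.9563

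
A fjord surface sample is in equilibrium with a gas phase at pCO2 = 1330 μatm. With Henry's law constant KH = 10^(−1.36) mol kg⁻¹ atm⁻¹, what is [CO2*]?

[CO2*] = 58.1 μmol/kg

KH = 10^(−1.36) = 4.365×10^-2 mol kg⁻¹ atm⁻¹
[CO2*] = KH · pCO2 = 4.365×10^-2 × 1330×10^-6 atm = 5.81×10^-5 mol/kg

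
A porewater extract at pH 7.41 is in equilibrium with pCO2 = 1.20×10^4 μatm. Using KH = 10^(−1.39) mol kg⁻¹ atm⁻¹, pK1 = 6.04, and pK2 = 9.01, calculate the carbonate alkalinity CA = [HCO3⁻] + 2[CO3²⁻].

CA = 12.0 mmol/kg

[CO2*] = KH · pCO2 = 10^(−1.39) × 1.20×10^4×10^-6 = 4.889×10^-4 mol/kg
α₀ = 1/(1 + K1/[H⁺] + K1K2/[H⁺]²) = 1/(1 + 10^+1.37 + 10^-0.23) = 0.03995
DIC = [CO2*]/α₀ = 4.889×10^-4 / 0.03995 = 12.24 mmol/kg
CA = (α₁ + 2α₂)·DIC = (0.9365 + 2×0.02352) × 12.24 = 12.0 mmol/kg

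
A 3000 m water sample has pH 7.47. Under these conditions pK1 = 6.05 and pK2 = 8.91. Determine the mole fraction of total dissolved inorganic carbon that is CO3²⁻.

α₂ = 0.0338

α₂ = 1 / (1 + [H⁺]/K2 + [H⁺]²/(K1K2)) = 1 / (1 + 10^+1.44 + 10^+0.02)
   = 1 / (1 + 27.542 + 1.0471) = 1/29.589 = 0.03380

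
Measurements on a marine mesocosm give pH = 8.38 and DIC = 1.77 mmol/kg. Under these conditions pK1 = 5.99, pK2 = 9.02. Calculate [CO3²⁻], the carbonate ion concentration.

[CO3²⁻] = 0.329 mmol/kg

α₂ = 1 / (1 + [H⁺]/K2 + [H⁺]²/(K1K2)) = 1 / (1 + 10^+0.64 + 10^-1.75)
   = 1 / (1 + 4.3652 + 0.017783) = 1/5.3829 = 0.1858
[CO3²⁻] = α₂ × DIC = 0.1858 × 1.77 = 0.329 mmol/kg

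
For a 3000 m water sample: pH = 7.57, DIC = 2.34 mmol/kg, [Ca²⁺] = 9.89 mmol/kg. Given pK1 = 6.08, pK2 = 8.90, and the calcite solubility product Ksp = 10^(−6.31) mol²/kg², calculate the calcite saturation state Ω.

Ω = 2.05

α₂ = 1 / (1 + [H⁺]/K2 + [H⁺]²/(K1K2)) = 1 / (1 + 10^+1.33 + 10^-0.16)
   = 1 / (1 + 21.380 + 0.69183) = 1/23.071 = 0.04334
[CO3²⁻] = α₂ × DIC = 0.04334 × 2.34 = 0.1014 mmol/kg
Ksp = 10^(−6.31) = 4.898×10^-7
Ω = [Ca²⁺][CO3²⁻]/Ksp = (9.89×10^-3)(1.014×10^-4) / 4.898×10^-7 = 2.05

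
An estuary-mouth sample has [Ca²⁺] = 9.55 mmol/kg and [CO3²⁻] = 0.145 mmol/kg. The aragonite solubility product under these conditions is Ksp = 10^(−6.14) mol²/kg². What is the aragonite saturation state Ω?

Ksp = 10^(−6.14) = 7.244×10^-7
Ω = [Ca²⁺][CO3²⁻]/Ksp = (9.55×10^-3)(0.145×10^-3) / 7.244×10^-7 = 1.91

Ω = 1.91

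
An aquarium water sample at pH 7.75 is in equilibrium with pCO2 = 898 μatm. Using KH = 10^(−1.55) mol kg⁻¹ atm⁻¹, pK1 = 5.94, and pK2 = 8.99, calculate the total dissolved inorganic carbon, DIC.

DIC = 1.75 mmol/kg

[CO2*] = KH · pCO2 = 10^(−1.55) × 898×10^-6 = 2.531×10^-5 mol/kg
α₀ = 1/(1 + K1/[H⁺] + K1K2/[H⁺]²) = 1/(1 + 10^+1.81 + 10^+0.57) = 0.01443
DIC = [CO2*]/α₀ = 2.531×10^-5 / 0.01443 = 1.75 mmol/kg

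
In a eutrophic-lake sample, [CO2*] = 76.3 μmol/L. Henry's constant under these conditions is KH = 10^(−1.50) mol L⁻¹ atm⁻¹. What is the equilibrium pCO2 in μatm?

KH = 10^(−1.50) = 3.162×10^-2 mol L⁻¹ atm⁻¹
pCO2 = [CO2*]/KH = 76.3×10^-6 / 3.162×10^-2 = 2.41×10^-3 atm = 2410 μatm

pCO2 = 2410 μatm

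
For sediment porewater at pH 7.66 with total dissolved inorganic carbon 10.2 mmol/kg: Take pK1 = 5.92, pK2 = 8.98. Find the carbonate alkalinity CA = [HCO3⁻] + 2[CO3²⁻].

CA = 10.5 mmol/kg

CA = [HCO3⁻] + 2[CO3²⁻] = (α₁ + 2α₂)·DIC
At pH 7.66: [H⁺]/K1 = 10^-1.74 = 0.018197, K2/[H⁺] = 10^-1.32 = 0.047863
α₁ = 1/(1 + 0.018197 + 0.047863) = 1/1.0661 = 0.9380; α₂ = α₁·K2/[H⁺] = 0.04490
α₁ + 2α₂ = 1.0278
CA = 1.0278 × 10.2 = 10.5 mmol/kg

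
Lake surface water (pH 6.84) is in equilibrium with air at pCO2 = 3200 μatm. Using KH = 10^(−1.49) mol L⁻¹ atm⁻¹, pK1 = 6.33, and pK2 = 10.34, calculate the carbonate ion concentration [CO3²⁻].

[CO3²⁻] = 0.106 μmol/L

[CO2*] = KH · pCO2 = 10^(−1.49) × 3200×10^-6 = 1.035×10^-4 mol/L
α₀ = 1/(1 + K1/[H⁺] + K1K2/[H⁺]²) = 1/(1 + 10^+0.51 + 10^-2.99) = 0.2360
DIC = [CO2*]/α₀ = 1.035×10^-4 / 0.2360 = 0.4387 mmol/L
[CO3²⁻] = α₂·DIC; α₂ = 0.0002415, so [CO3²⁻] = 0.0002415 × 0.4387 = 0.000106 mmol/L = 0.106 μmol/L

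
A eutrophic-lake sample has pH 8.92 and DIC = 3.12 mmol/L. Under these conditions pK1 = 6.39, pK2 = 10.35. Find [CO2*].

[CO2*] = 8.85 μmol/L

α₀ = 1 / (1 + K1/[H⁺] + K1K2/[H⁺]²) = 1 / (1 + 10^+2.53 + 10^+1.10)
   = 1 / (1 + 338.84 + 12.589) = 1/352.43 = 0.002837
[CO2*] = α₀ × DIC = 0.002837 × 3.12 = 0.00885 mmol/L = 8.85 μmol/L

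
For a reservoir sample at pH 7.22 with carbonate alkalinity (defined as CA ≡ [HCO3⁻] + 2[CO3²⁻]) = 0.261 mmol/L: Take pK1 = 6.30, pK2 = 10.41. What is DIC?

DIC = 0.292 mmol/L

CA = [HCO3⁻] + 2[CO3²⁻] = (α₁ + 2α₂)·DIC
At pH 7.22: [H⁺]/K1 = 10^-0.92 = 0.12023, K2/[H⁺] = 10^-3.19 = 0.00064565
α₁ = 1/(1 + 0.12023 + 0.00064565) = 1/1.1209 = 0.8922; α₂ = α₁·K2/[H⁺] = 0.0005760
α₁ + 2α₂ = 0.8933
DIC = CA / (α₁ + 2α₂) = 0.261 / 0.8933 = 0.292 mmol/L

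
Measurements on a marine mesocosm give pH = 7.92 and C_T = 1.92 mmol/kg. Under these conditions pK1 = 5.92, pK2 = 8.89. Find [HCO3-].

α₁ = 1 / (1 + [H⁺]/K1 + K2/[H⁺]) = 1 / (1 + 10^-2.00 + 10^-0.97)
   = 1 / (1 + 0.010000 + 0.10715) = 1/1.1172 = 0.8951
[HCO3⁻] = α₁ × DIC = 0.8951 × 1.92 = 1.72 mmol/kg

[HCO3⁻] = 1.72 mmol/kg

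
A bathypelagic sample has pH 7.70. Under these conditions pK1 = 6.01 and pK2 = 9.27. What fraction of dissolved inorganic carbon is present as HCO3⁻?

α₁ = 0.955

α₁ = 1 / (1 + [H⁺]/K1 + K2/[H⁺]) = 1 / (1 + 10^-1.69 + 10^-1.57)
   = 1 / (1 + 0.020417 + 0.026915) = 1/1.0473 = 0.9548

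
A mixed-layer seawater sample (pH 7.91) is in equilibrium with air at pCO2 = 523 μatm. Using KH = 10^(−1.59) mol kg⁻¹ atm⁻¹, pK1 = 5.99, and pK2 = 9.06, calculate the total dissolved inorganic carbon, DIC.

[CO2*] = KH · pCO2 = 10^(−1.59) × 523×10^-6 = 1.344×10^-5 mol/kg
α₀ = 1/(1 + K1/[H⁺] + K1K2/[H⁺]²) = 1/(1 + 10^+1.92 + 10^+0.77) = 0.01110
DIC = [CO2*]/α₀ = 1.344×10^-5 / 0.01110 = 1.21 mmol/kg

DIC = 1.21 mmol/kg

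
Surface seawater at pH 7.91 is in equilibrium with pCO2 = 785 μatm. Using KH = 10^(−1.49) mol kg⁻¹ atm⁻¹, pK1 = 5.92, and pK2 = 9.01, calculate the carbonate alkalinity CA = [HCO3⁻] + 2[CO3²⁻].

[CO2*] = KH · pCO2 = 10^(−1.49) × 785×10^-6 = 2.540×10^-5 mol/kg
α₀ = 1/(1 + K1/[H⁺] + K1K2/[H⁺]²) = 1/(1 + 10^+1.99 + 10^+0.89) = 0.009391
DIC = [CO2*]/α₀ = 2.540×10^-5 / 0.009391 = 2.705 mmol/kg
CA = (α₁ + 2α₂)·DIC = (0.9177 + 2×0.07290) × 2.705 = 2.88 mmol/kg

CA = 2.88 mmol/kg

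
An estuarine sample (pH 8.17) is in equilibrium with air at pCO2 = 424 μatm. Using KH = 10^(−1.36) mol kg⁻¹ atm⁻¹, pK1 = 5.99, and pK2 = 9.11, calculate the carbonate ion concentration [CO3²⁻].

[CO3²⁻] = 0.322 mmol/kg

[CO2*] = KH · pCO2 = 10^(−1.36) × 424×10^-6 = 1.851×10^-5 mol/kg
α₀ = 1/(1 + K1/[H⁺] + K1K2/[H⁺]²) = 1/(1 + 10^+2.18 + 10^+1.24) = 0.005892
DIC = [CO2*]/α₀ = 1.851×10^-5 / 0.005892 = 3.141 mmol/kg
[CO3²⁻] = α₂·DIC; α₂ = 0.1024, so [CO3²⁻] = 0.1024 × 3.141 = 0.322 mmol/kg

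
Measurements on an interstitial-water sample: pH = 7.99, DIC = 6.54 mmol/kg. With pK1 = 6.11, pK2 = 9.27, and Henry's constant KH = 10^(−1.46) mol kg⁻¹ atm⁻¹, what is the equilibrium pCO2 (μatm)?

α₀ = 1 / (1 + K1/[H⁺] + K1K2/[H⁺]²) = 1 / (1 + 10^+1.88 + 10^+0.60)
   = 1 / (1 + 75.858 + 3.9811) = 1/80.839 = 0.01237
[CO2*] = α₀ × DIC = 0.01237 × 6.54 = 0.08090 mmol/kg
pCO2 = [CO2*]/KH = 8.090×10^-5 / 3.467×10^-2 = 2330 μatm

pCO2 = 2330 μatm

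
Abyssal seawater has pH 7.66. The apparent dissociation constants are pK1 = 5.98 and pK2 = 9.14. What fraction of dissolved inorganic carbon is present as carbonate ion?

α₂ = 0.0314

α₂ = 1 / (1 + [H⁺]/K2 + [H⁺]²/(K1K2)) = 1 / (1 + 10^+1.48 + 10^-0.20)
   = 1 / (1 + 30.200 + 0.63096) = 1/31.830 = 0.03142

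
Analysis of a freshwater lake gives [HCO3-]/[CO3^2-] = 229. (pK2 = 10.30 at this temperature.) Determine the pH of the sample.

pH = 7.94

From K2 = [H⁺][CO3^2-]/[HCO3-]:  pH = pK2 − log₁₀([HCO3-]/[CO3^2-])
log₁₀(229) = +2.360
pH = 10.30 − (+2.360) = 7.94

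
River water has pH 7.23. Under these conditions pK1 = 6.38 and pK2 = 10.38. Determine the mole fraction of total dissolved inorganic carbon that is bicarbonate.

α₁ = 1 / (1 + [H⁺]/K1 + K2/[H⁺]) = 1 / (1 + 10^-0.85 + 10^-3.15)
   = 1 / (1 + 0.14125 + 0.00070795) = 1/1.1420 = 0.8757

α₁ = 0.876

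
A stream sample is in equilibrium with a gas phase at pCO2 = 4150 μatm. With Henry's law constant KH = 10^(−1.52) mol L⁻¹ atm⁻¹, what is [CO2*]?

KH = 10^(−1.52) = 3.020×10^-2 mol L⁻¹ atm⁻¹
[CO2*] = KH · pCO2 = 3.020×10^-2 × 4150×10^-6 atm = 1.25×10^-4 mol/L

[CO2*] = 125 μmol/L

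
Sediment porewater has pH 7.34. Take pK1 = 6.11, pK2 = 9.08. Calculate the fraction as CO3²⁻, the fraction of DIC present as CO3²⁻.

α₂ = 0.0169

α₂ = 1 / (1 + [H⁺]/K2 + [H⁺]²/(K1K2)) = 1 / (1 + 10^+1.74 + 10^+0.51)
   = 1 / (1 + 54.954 + 3.2359) = 1/59.190 = 0.01689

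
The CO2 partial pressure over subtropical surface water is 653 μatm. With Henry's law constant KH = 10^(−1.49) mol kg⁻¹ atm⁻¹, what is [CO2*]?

KH = 10^(−1.49) = 3.236×10^-2 mol kg⁻¹ atm⁻¹
[CO2*] = KH · pCO2 = 3.236×10^-2 × 653×10^-6 atm = 2.11×10^-5 mol/kg

[CO2*] = 21.1 μmol/kg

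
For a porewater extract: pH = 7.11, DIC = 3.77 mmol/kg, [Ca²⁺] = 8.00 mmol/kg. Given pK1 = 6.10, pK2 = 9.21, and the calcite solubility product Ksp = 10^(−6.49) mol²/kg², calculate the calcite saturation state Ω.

α₂ = 1 / (1 + [H⁺]/K2 + [H⁺]²/(K1K2)) = 1 / (1 + 10^+2.10 + 10^+1.09)
   = 1 / (1 + 125.89 + 12.303) = 1/139.20 = 0.007184
[CO3²⁻] = α₂ × DIC = 0.007184 × 3.77 = 0.02708 mmol/kg
Ksp = 10^(−6.49) = 3.236×10^-7
Ω = [Ca²⁺][CO3²⁻]/Ksp = (8.00×10^-3)(2.708×10^-5) / 3.236×10^-7 = 0.670

Ω = 0.670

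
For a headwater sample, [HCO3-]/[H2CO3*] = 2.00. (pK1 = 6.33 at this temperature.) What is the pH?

From K1 = [H⁺][HCO3-]/[H2CO3*]:  pH = pK1 + log₁₀([HCO3-]/[H2CO3*])
log₁₀(2.00) = +0.301
pH = 6.33 + (+0.301) = 6.63

pH = 6.63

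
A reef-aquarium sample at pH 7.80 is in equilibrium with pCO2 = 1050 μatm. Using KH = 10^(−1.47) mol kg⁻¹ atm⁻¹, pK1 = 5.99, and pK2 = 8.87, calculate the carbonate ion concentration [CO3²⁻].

[CO3²⁻] = 0.196 mmol/kg

[CO2*] = KH · pCO2 = 10^(−1.47) × 1050×10^-6 = 3.558×10^-5 mol/kg
α₀ = 1/(1 + K1/[H⁺] + K1K2/[H⁺]²) = 1/(1 + 10^+1.81 + 10^+0.74) = 0.01407
DIC = [CO2*]/α₀ = 3.558×10^-5 / 0.01407 = 2.528 mmol/kg
[CO3²⁻] = α₂·DIC; α₂ = 0.07733, so [CO3²⁻] = 0.07733 × 2.528 = 0.196 mmol/kg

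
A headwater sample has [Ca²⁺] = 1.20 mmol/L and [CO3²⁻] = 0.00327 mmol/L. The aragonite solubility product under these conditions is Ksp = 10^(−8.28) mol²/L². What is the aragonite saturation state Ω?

Ksp = 10^(−8.28) = 5.248×10^-9
Ω = [Ca²⁺][CO3²⁻]/Ksp = (1.20×10^-3)(0.00327×10^-3) / 5.248×10^-9 = 0.748

Ω = 0.748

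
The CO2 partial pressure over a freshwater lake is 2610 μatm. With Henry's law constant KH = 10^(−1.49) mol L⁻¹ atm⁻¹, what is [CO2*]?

KH = 10^(−1.49) = 3.236×10^-2 mol L⁻¹ atm⁻¹
[CO2*] = KH · pCO2 = 3.236×10^-2 × 2610×10^-6 atm = 8.45×10^-5 mol/L

[CO2*] = 84.5 μmol/L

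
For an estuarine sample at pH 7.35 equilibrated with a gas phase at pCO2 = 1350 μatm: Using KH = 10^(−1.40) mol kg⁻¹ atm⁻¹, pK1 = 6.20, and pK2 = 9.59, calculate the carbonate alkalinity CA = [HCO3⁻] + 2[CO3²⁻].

[CO2*] = KH · pCO2 = 10^(−1.40) × 1350×10^-6 = 5.374×10^-5 mol/kg
α₀ = 1/(1 + K1/[H⁺] + K1K2/[H⁺]²) = 1/(1 + 10^+1.15 + 10^-1.09) = 0.06576
DIC = [CO2*]/α₀ = 5.374×10^-5 / 0.06576 = 0.8173 mmol/kg
CA = (α₁ + 2α₂)·DIC = (0.9289 + 2×0.005345) × 0.8173 = 0.768 mmol/kg

CA = 0.768 mmol/kg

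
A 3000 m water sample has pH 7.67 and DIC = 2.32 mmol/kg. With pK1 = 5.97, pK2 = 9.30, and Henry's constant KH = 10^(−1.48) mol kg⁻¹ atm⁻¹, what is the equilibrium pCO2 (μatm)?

α₀ = 1 / (1 + K1/[H⁺] + K1K2/[H⁺]²) = 1 / (1 + 10^+1.70 + 10^+0.07)
   = 1 / (1 + 50.119 + 1.1749) = 1/52.294 = 0.01912
[CO2*] = α₀ × DIC = 0.01912 × 2.32 = 0.04436 mmol/kg
pCO2 = [CO2*]/KH = 4.436×10^-5 / 3.311×10^-2 = 1340 μatm

pCO2 = 1340 μatm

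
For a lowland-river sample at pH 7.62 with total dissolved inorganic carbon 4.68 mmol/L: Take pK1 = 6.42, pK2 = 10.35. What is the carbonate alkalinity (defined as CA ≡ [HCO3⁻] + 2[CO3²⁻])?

CA = 4.41 mmol/L

CA = [HCO3⁻] + 2[CO3²⁻] = (α₁ + 2α₂)·DIC
At pH 7.62: [H⁺]/K1 = 10^-1.20 = 0.063096, K2/[H⁺] = 10^-2.73 = 0.0018621
α₁ = 1/(1 + 0.063096 + 0.0018621) = 1/1.0650 = 0.9390; α₂ = α₁·K2/[H⁺] = 0.001749
α₁ + 2α₂ = 0.9425
CA = 0.9425 × 4.68 = 4.41 mmol/L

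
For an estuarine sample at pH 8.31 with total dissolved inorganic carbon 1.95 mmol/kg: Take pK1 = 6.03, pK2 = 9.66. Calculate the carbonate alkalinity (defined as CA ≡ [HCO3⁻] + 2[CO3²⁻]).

CA = [HCO3⁻] + 2[CO3²⁻] = (α₁ + 2α₂)·DIC
At pH 8.31: [H⁺]/K1 = 10^-2.28 = 0.0052481, K2/[H⁺] = 10^-1.35 = 0.044668
α₁ = 1/(1 + 0.0052481 + 0.044668) = 1/1.0499 = 0.9525; α₂ = α₁·K2/[H⁺] = 0.04254
α₁ + 2α₂ = 1.0375
CA = 1.0375 × 1.95 = 2.02 mmol/kg

CA = 2.02 mmol/kg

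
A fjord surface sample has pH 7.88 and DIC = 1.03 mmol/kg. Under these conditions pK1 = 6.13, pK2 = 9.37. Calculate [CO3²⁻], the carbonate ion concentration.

[CO3²⁻] = 0.0317 mmol/kg

α₂ = 1 / (1 + [H⁺]/K2 + [H⁺]²/(K1K2)) = 1 / (1 + 10^+1.49 + 10^-0.26)
   = 1 / (1 + 30.903 + 0.54954) = 1/32.452 = 0.03081
[CO3²⁻] = α₂ × DIC = 0.03081 × 1.03 = 0.0317 mmol/kg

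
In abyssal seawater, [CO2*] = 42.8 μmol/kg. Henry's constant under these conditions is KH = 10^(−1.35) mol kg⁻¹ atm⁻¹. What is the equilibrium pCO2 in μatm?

KH = 10^(−1.35) = 4.467×10^-2 mol kg⁻¹ atm⁻¹
pCO2 = [CO2*]/KH = 42.8×10^-6 / 4.467×10^-2 = 9.58×10^-4 atm = 958 μatm

pCO2 = 958 μatm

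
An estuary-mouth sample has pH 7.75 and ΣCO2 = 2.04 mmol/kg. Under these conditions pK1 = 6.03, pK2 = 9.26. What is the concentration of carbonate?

[CO3²⁻] = 0.0600 mmol/kg

α₂ = 1 / (1 + [H⁺]/K2 + [H⁺]²/(K1K2)) = 1 / (1 + 10^+1.51 + 10^-0.21)
   = 1 / (1 + 32.359 + 0.61660) = 1/33.976 = 0.02943
[CO3²⁻] = α₂ × DIC = 0.02943 × 2.04 = 0.0600 mmol/kg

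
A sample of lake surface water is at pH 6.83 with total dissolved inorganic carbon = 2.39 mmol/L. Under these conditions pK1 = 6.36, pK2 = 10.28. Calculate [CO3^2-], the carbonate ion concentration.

[CO3²⁻] = 0.633 μmol/L

α₂ = 1 / (1 + [H⁺]/K2 + [H⁺]²/(K1K2)) = 1 / (1 + 10^+3.45 + 10^+2.98)
   = 1 / (1 + 2818.4 + 954.99) = 1/3774.4 = 0.0002649
[CO3²⁻] = α₂ × DIC = 0.0002649 × 2.39 = 0.000633 mmol/L = 0.633 μmol/L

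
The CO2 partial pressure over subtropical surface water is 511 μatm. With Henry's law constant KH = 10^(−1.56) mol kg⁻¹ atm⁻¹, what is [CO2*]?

KH = 10^(−1.56) = 2.754×10^-2 mol kg⁻¹ atm⁻¹
[CO2*] = KH · pCO2 = 2.754×10^-2 × 511×10^-6 atm = 1.41×10^-5 mol/kg

[CO2*] = 14.1 μmol/kg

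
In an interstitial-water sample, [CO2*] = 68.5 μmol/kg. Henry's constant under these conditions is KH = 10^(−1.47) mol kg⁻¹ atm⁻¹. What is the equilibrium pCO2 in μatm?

KH = 10^(−1.47) = 3.388×10^-2 mol kg⁻¹ atm⁻¹
pCO2 = [CO2*]/KH = 68.5×10^-6 / 3.388×10^-2 = 2.02×10^-3 atm = 2020 μatm

pCO2 = 2020 μatm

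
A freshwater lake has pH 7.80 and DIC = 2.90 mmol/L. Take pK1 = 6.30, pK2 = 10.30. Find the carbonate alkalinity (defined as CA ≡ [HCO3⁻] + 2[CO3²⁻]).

CA = 2.82 mmol/L

CA = [HCO3⁻] + 2[CO3²⁻] = (α₁ + 2α₂)·DIC
At pH 7.80: [H⁺]/K1 = 10^-1.50 = 0.031623, K2/[H⁺] = 10^-2.50 = 0.0031623
α₁ = 1/(1 + 0.031623 + 0.0031623) = 1/1.0348 = 0.9664; α₂ = α₁·K2/[H⁺] = 0.003056
α₁ + 2α₂ = 0.9725
CA = 0.9725 × 2.90 = 2.82 mmol/L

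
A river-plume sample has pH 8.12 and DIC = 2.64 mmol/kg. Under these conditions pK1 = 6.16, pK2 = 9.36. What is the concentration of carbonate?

[CO3²⁻] = 0.142 mmol/kg

α₂ = 1 / (1 + [H⁺]/K2 + [H⁺]²/(K1K2)) = 1 / (1 + 10^+1.24 + 10^-0.72)
   = 1 / (1 + 17.378 + 0.19055) = 1/18.569 = 0.05385
[CO3²⁻] = α₂ × DIC = 0.05385 × 2.64 = 0.142 mmol/kg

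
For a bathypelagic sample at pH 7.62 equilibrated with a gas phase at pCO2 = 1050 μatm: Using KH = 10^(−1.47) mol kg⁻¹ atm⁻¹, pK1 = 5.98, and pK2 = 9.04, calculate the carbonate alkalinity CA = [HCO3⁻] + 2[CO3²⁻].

CA = 1.67 mmol/kg

[CO2*] = KH · pCO2 = 10^(−1.47) × 1050×10^-6 = 3.558×10^-5 mol/kg
α₀ = 1/(1 + K1/[H⁺] + K1K2/[H⁺]²) = 1/(1 + 10^+1.64 + 10^+0.22) = 0.02159
DIC = [CO2*]/α₀ = 3.558×10^-5 / 0.02159 = 1.648 mmol/kg
CA = (α₁ + 2α₂)·DIC = (0.9426 + 2×0.03584) × 1.648 = 1.67 mmol/kg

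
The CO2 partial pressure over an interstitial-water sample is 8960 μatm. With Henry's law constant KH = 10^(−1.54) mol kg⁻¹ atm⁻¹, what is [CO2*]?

KH = 10^(−1.54) = 2.884×10^-2 mol kg⁻¹ atm⁻¹
[CO2*] = KH · pCO2 = 2.884×10^-2 × 8960×10^-6 atm = 2.58×10^-4 mol/kg

[CO2*] = 258 μmol/kg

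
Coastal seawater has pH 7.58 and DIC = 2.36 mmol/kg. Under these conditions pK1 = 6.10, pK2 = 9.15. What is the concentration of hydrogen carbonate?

α₁ = 1 / (1 + [H⁺]/K1 + K2/[H⁺]) = 1 / (1 + 10^-1.48 + 10^-1.57)
   = 1 / (1 + 0.033113 + 0.026915) = 1/1.0600 = 0.9434
[HCO3⁻] = α₁ × DIC = 0.9434 × 2.36 = 2.23 mmol/kg

[HCO3⁻] = 2.23 mmol/kg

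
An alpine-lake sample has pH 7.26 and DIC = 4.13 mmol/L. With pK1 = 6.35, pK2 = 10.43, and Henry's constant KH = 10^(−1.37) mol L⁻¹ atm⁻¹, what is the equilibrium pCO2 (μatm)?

α₀ = 1 / (1 + K1/[H⁺] + K1K2/[H⁺]²) = 1 / (1 + 10^+0.91 + 10^-2.26)
   = 1 / (1 + 8.1283 + 0.0054954) = 1/9.1338 = 0.1095
[CO2*] = α₀ × DIC = 0.1095 × 4.13 = 0.4522 mmol/L
pCO2 = [CO2*]/KH = 4.522×10^-4 / 4.266×10^-2 = 1.06×10^4 μatm

pCO2 = 1.06×10^4 μatm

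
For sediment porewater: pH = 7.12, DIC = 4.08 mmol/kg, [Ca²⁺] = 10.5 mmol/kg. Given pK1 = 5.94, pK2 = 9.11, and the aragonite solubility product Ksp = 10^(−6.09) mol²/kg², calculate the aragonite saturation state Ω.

Ω = 0.501

α₂ = 1 / (1 + [H⁺]/K2 + [H⁺]²/(K1K2)) = 1 / (1 + 10^+1.99 + 10^+0.81)
   = 1 / (1 + 97.724 + 6.4565) = 1/105.18 = 0.009507
[CO3²⁻] = α₂ × DIC = 0.009507 × 4.08 = 0.03879 mmol/kg
Ksp = 10^(−6.09) = 8.128×10^-7
Ω = [Ca²⁺][CO3²⁻]/Ksp = (10.5×10^-3)(3.879×10^-5) / 8.128×10^-7 = 0.501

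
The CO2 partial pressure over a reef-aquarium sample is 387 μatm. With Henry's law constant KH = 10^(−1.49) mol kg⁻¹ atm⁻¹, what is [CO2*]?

[CO2*] = 12.5 μmol/kg

KH = 10^(−1.49) = 3.236×10^-2 mol kg⁻¹ atm⁻¹
[CO2*] = KH · pCO2 = 3.236×10^-2 × 387×10^-6 atm = 1.25×10^-5 mol/kg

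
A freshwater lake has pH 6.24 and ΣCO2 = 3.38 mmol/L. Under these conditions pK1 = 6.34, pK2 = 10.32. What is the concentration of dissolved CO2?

α₀ = 1 / (1 + K1/[H⁺] + K1K2/[H⁺]²) = 1 / (1 + 10^-0.10 + 10^-4.18)
   = 1 / (1 + 0.79433 + 6.6069×10^-5) = 1/1.7944 = 0.5573
[CO2*] = α₀ × DIC = 0.5573 × 3.38 = 1.88 mmol/L

[CO2*] = 1.88 mmol/L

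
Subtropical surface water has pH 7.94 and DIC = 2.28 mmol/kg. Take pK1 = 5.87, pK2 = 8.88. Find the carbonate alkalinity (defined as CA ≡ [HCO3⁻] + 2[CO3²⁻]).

CA = 2.50 mmol/kg

CA = [HCO3⁻] + 2[CO3²⁻] = (α₁ + 2α₂)·DIC
At pH 7.94: [H⁺]/K1 = 10^-2.07 = 0.0085114, K2/[H⁺] = 10^-0.94 = 0.11482
α₁ = 1/(1 + 0.0085114 + 0.11482) = 1/1.1233 = 0.8902; α₂ = α₁·K2/[H⁺] = 0.1022
α₁ + 2α₂ = 1.0946
CA = 1.0946 × 2.28 = 2.50 mmol/kg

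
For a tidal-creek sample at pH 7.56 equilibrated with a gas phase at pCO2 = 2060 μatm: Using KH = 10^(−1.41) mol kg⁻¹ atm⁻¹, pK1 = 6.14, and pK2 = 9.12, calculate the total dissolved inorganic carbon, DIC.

DIC = 2.25 mmol/kg

[CO2*] = KH · pCO2 = 10^(−1.41) × 2060×10^-6 = 8.014×10^-5 mol/kg
α₀ = 1/(1 + K1/[H⁺] + K1K2/[H⁺]²) = 1/(1 + 10^+1.42 + 10^-0.14) = 0.03568
DIC = [CO2*]/α₀ = 8.014×10^-5 / 0.03568 = 2.25 mmol/kg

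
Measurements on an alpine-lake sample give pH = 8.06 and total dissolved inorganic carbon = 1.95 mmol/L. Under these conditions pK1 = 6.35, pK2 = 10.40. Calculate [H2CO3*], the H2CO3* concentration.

α₀ = 1 / (1 + K1/[H⁺] + K1K2/[H⁺]²) = 1 / (1 + 10^+1.71 + 10^-0.63)
   = 1 / (1 + 51.286 + 0.23442) = 1/52.521 = 0.01904
[CO2*] = α₀ × DIC = 0.01904 × 1.95 = 0.0371 mmol/L

[CO2*] = 0.0371 mmol/L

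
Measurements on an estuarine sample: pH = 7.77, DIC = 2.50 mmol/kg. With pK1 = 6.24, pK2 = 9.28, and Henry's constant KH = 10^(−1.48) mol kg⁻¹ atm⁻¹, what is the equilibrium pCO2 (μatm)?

α₀ = 1 / (1 + K1/[H⁺] + K1K2/[H⁺]²) = 1 / (1 + 10^+1.53 + 10^+0.02)
   = 1 / (1 + 33.884 + 1.0471) = 1/35.932 = 0.02783
[CO2*] = α₀ × DIC = 0.02783 × 2.50 = 0.06958 mmol/kg
pCO2 = [CO2*]/KH = 6.958×10^-5 / 3.311×10^-2 = 2100 μatm

pCO2 = 2100 μatm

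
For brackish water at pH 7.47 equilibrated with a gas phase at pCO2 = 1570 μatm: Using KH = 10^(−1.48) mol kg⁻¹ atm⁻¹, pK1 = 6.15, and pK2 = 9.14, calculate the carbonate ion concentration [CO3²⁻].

[CO3²⁻] = 0.0232 mmol/kg

[CO2*] = KH · pCO2 = 10^(−1.48) × 1570×10^-6 = 5.199×10^-5 mol/kg
α₀ = 1/(1 + K1/[H⁺] + K1K2/[H⁺]²) = 1/(1 + 10^+1.32 + 10^-0.35) = 0.04476
DIC = [CO2*]/α₀ = 5.199×10^-5 / 0.04476 = 1.161 mmol/kg
[CO3²⁻] = α₂·DIC; α₂ = 0.02000, so [CO3²⁻] = 0.02000 × 1.161 = 0.0232 mmol/kg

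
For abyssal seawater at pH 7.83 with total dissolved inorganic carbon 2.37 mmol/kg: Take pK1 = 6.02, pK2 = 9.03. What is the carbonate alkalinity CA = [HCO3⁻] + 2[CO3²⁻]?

CA = 2.47 mmol/kg

CA = [HCO3⁻] + 2[CO3²⁻] = (α₁ + 2α₂)·DIC
At pH 7.83: [H⁺]/K1 = 10^-1.81 = 0.015488, K2/[H⁺] = 10^-1.20 = 0.063096
α₁ = 1/(1 + 0.015488 + 0.063096) = 1/1.0786 = 0.9271; α₂ = α₁·K2/[H⁺] = 0.05850
α₁ + 2α₂ = 1.0441
CA = 1.0441 × 2.37 = 2.47 mmol/kg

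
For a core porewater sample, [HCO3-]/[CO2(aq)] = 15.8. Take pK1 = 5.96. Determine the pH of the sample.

From K1 = [H⁺][HCO3-]/[CO2(aq)]:  pH = pK1 + log₁₀([HCO3-]/[CO2(aq)])
log₁₀(15.8) = +1.199
pH = 5.96 + (+1.199) = 7.16

pH = 7.16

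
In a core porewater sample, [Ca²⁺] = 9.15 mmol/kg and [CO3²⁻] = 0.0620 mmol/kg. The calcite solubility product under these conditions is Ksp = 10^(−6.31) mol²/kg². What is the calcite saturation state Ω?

Ω = 1.16

Ksp = 10^(−6.31) = 4.898×10^-7
Ω = [Ca²⁺][CO3²⁻]/Ksp = (9.15×10^-3)(0.0620×10^-3) / 4.898×10^-7 = 1.16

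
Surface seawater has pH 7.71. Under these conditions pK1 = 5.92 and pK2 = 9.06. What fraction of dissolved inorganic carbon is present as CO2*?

α₀ = 0.0153

α₀ = 1 / (1 + K1/[H⁺] + K1K2/[H⁺]²) = 1 / (1 + 10^+1.79 + 10^+0.44)
   = 1 / (1 + 61.660 + 2.7542) = 1/65.414 = 0.01529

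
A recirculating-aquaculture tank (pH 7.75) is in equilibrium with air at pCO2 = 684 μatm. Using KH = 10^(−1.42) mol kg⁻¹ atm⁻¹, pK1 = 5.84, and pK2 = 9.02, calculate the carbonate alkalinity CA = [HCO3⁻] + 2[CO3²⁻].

[CO2*] = KH · pCO2 = 10^(−1.42) × 684×10^-6 = 2.600×10^-5 mol/kg
α₀ = 1/(1 + K1/[H⁺] + K1K2/[H⁺]²) = 1/(1 + 10^+1.91 + 10^+0.64) = 0.01154
DIC = [CO2*]/α₀ = 2.600×10^-5 / 0.01154 = 2.253 mmol/kg
CA = (α₁ + 2α₂)·DIC = (0.9381 + 2×0.05038) × 2.253 = 2.34 mmol/kg

CA = 2.34 mmol/kg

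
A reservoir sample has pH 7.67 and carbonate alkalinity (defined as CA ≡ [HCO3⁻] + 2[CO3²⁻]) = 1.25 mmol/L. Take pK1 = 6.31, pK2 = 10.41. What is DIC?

CA = [HCO3⁻] + 2[CO3²⁻] = (α₁ + 2α₂)·DIC
At pH 7.67: [H⁺]/K1 = 10^-1.36 = 0.043652, K2/[H⁺] = 10^-2.74 = 0.0018197
α₁ = 1/(1 + 0.043652 + 0.0018197) = 1/1.0455 = 0.9565; α₂ = α₁·K2/[H⁺] = 0.001741
α₁ + 2α₂ = 0.9600
DIC = CA / (α₁ + 2α₂) = 1.25 / 0.9600 = 1.30 mmol/L

DIC = 1.30 mmol/L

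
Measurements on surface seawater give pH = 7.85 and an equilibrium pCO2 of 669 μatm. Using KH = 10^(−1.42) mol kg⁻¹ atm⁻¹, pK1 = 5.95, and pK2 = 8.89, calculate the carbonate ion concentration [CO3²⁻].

[CO3²⁻] = 0.184 mmol/kg

[CO2*] = KH · pCO2 = 10^(−1.42) × 669×10^-6 = 2.543×10^-5 mol/kg
α₀ = 1/(1 + K1/[H⁺] + K1K2/[H⁺]²) = 1/(1 + 10^+1.90 + 10^+0.86) = 0.01141
DIC = [CO2*]/α₀ = 2.543×10^-5 / 0.01141 = 2.230 mmol/kg
[CO3²⁻] = α₂·DIC; α₂ = 0.08263, so [CO3²⁻] = 0.08263 × 2.230 = 0.184 mmol/kg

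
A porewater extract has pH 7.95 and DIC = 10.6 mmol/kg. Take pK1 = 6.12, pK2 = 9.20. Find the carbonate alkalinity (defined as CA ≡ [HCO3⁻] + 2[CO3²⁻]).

CA = [HCO3⁻] + 2[CO3²⁻] = (α₁ + 2α₂)·DIC
At pH 7.95: [H⁺]/K1 = 10^-1.83 = 0.014791, K2/[H⁺] = 10^-1.25 = 0.056234
α₁ = 1/(1 + 0.014791 + 0.056234) = 1/1.0710 = 0.9337; α₂ = α₁·K2/[H⁺] = 0.05250
α₁ + 2α₂ = 1.0387
CA = 1.0387 × 10.6 = 11.0 mmol/kg

CA = 11.0 mmol/kg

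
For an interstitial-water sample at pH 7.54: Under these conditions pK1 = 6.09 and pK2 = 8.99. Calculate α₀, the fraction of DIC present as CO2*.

α₀ = 1 / (1 + K1/[H⁺] + K1K2/[H⁺]²) = 1 / (1 + 10^+1.45 + 10^+0.00)
   = 1 / (1 + 28.184 + 1.0000) = 1/30.184 = 0.03313

α₀ = 0.0331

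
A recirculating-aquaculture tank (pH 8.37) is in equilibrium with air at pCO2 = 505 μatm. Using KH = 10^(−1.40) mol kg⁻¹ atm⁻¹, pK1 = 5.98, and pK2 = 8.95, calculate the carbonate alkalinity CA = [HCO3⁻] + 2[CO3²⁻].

CA = 7.53 mmol/kg

[CO2*] = KH · pCO2 = 10^(−1.40) × 505×10^-6 = 2.010×10^-5 mol/kg
α₀ = 1/(1 + K1/[H⁺] + K1K2/[H⁺]²) = 1/(1 + 10^+2.39 + 10^+1.81) = 0.003215
DIC = [CO2*]/α₀ = 2.010×10^-5 / 0.003215 = 6.253 mmol/kg
CA = (α₁ + 2α₂)·DIC = (0.7892 + 2×0.2076) × 6.253 = 7.53 mmol/kg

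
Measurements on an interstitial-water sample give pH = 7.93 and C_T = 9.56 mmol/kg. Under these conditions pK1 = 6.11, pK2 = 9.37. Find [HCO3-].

α₁ = 1 / (1 + [H⁺]/K1 + K2/[H⁺]) = 1 / (1 + 10^-1.82 + 10^-1.44)
   = 1 / (1 + 0.015136 + 0.036308) = 1/1.0514 = 0.9511
[HCO3⁻] = α₁ × DIC = 0.9511 × 9.56 = 9.09 mmol/kg

[HCO3⁻] = 9.09 mmol/kg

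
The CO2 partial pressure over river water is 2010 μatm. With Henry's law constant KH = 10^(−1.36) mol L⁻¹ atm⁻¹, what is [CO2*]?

KH = 10^(−1.36) = 4.365×10^-2 mol L⁻¹ atm⁻¹
[CO2*] = KH · pCO2 = 4.365×10^-2 × 2010×10^-6 atm = 8.77×10^-5 mol/L

[CO2*] = 87.7 μmol/L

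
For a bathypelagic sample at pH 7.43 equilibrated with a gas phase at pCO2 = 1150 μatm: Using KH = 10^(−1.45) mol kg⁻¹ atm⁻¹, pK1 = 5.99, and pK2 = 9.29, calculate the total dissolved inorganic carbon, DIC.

[CO2*] = KH · pCO2 = 10^(−1.45) × 1150×10^-6 = 4.080×10^-5 mol/kg
α₀ = 1/(1 + K1/[H⁺] + K1K2/[H⁺]²) = 1/(1 + 10^+1.44 + 10^-0.42) = 0.03458
DIC = [CO2*]/α₀ = 4.080×10^-5 / 0.03458 = 1.18 mmol/kg

DIC = 1.18 mmol/kg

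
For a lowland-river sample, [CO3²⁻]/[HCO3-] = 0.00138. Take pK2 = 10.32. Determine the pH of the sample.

pH = 7.46

From K2 = [H⁺][CO3²⁻]/[HCO3-]:  pH = pK2 + log₁₀([CO3²⁻]/[HCO3-])
log₁₀(0.00138) = -2.860
pH = 10.32 + (-2.860) = 7.46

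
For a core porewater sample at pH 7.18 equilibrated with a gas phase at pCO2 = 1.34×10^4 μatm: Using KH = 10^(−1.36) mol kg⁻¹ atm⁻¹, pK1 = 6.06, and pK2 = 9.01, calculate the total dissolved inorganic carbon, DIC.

[CO2*] = KH · pCO2 = 10^(−1.36) × 1.34×10^4×10^-6 = 5.849×10^-4 mol/kg
α₀ = 1/(1 + K1/[H⁺] + K1K2/[H⁺]²) = 1/(1 + 10^+1.12 + 10^-0.71) = 0.06955
DIC = [CO2*]/α₀ = 5.849×10^-4 / 0.06955 = 8.41 mmol/kg

DIC = 8.41 mmol/kg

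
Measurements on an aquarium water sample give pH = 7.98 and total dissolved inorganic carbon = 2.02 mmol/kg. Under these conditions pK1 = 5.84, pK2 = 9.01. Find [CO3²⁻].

α₂ = 1 / (1 + [H⁺]/K2 + [H⁺]²/(K1K2)) = 1 / (1 + 10^+1.03 + 10^-1.11)
   = 1 / (1 + 10.715 + 0.077625) = 1/11.793 = 0.08480
[CO3²⁻] = α₂ × DIC = 0.08480 × 2.02 = 0.171 mmol/kg

[CO3²⁻] = 0.171 mmol/kg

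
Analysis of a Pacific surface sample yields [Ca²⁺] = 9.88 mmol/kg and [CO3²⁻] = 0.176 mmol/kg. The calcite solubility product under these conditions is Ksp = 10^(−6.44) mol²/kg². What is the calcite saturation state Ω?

Ksp = 10^(−6.44) = 3.631×10^-7
Ω = [Ca²⁺][CO3²⁻]/Ksp = (9.88×10^-3)(0.176×10^-3) / 3.631×10^-7 = 4.79

Ω = 4.79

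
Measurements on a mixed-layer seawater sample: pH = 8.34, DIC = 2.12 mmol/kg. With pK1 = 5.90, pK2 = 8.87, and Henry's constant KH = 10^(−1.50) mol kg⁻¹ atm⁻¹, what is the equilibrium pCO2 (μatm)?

pCO2 = 187 μatm

α₀ = 1 / (1 + K1/[H⁺] + K1K2/[H⁺]²) = 1 / (1 + 10^+2.44 + 10^+1.91)
   = 1 / (1 + 275.42 + 81.283) = 1/357.71 = 0.002796
[CO2*] = α₀ × DIC = 0.002796 × 2.12 = 0.005927 mmol/kg = 5.927 μmol/kg
pCO2 = [CO2*]/KH = 5.927×10^-6 / 3.162×10^-2 = 187 μatm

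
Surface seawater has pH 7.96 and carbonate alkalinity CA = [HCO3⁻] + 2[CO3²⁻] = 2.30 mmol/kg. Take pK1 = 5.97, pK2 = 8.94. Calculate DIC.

CA = [HCO3⁻] + 2[CO3²⁻] = (α₁ + 2α₂)·DIC
At pH 7.96: [H⁺]/K1 = 10^-1.99 = 0.010233, K2/[H⁺] = 10^-0.98 = 0.10471
α₁ = 1/(1 + 0.010233 + 0.10471) = 1/1.1149 = 0.8969; α₂ = α₁·K2/[H⁺] = 0.09392
α₁ + 2α₂ = 1.0847
DIC = CA / (α₁ + 2α₂) = 2.30 / 1.0847 = 2.12 mmol/kg

DIC = 2.12 mmol/kg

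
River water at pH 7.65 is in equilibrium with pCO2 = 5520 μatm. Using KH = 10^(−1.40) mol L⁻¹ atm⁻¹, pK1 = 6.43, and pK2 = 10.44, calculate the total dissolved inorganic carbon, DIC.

DIC = 3.87 mmol/L

[CO2*] = KH · pCO2 = 10^(−1.40) × 5520×10^-6 = 2.198×10^-4 mol/L
α₀ = 1/(1 + K1/[H⁺] + K1K2/[H⁺]²) = 1/(1 + 10^+1.22 + 10^-1.57) = 0.05674
DIC = [CO2*]/α₀ = 2.198×10^-4 / 0.05674 = 3.87 mmol/L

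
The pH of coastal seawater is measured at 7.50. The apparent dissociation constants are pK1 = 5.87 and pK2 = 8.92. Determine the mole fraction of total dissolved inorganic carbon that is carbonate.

α₂ = 0.0358

α₂ = 1 / (1 + [H⁺]/K2 + [H⁺]²/(K1K2)) = 1 / (1 + 10^+1.42 + 10^-0.21)
   = 1 / (1 + 26.303 + 0.61660) = 1/27.919 = 0.03582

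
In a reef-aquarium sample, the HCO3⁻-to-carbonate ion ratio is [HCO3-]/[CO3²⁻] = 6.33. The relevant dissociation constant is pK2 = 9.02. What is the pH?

pH = 8.22

From K2 = [H⁺][CO3²⁻]/[HCO3-]:  pH = pK2 − log₁₀([HCO3-]/[CO3²⁻])
log₁₀(6.33) = +0.801
pH = 9.02 − (+0.801) = 8.22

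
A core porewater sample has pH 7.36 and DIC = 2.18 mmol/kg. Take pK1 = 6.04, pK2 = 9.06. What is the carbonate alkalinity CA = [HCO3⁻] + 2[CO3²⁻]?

CA = [HCO3⁻] + 2[CO3²⁻] = (α₁ + 2α₂)·DIC
At pH 7.36: [H⁺]/K1 = 10^-1.32 = 0.047863, K2/[H⁺] = 10^-1.70 = 0.019953
α₁ = 1/(1 + 0.047863 + 0.019953) = 1/1.0678 = 0.9365; α₂ = α₁·K2/[H⁺] = 0.01869
α₁ + 2α₂ = 0.9739
CA = 0.9739 × 2.18 = 2.12 mmol/kg

CA = 2.12 mmol/kg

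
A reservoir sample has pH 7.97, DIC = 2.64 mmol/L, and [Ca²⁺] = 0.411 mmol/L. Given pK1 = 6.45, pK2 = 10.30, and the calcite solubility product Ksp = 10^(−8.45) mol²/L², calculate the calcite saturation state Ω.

α₂ = 1 / (1 + [H⁺]/K2 + [H⁺]²/(K1K2)) = 1 / (1 + 10^+2.33 + 10^+0.81)
   = 1 / (1 + 213.80 + 6.4565) = 1/221.25 = 0.004520
[CO3²⁻] = α₂ × DIC = 0.004520 × 2.64 = 0.01193 mmol/L = 11.93 μmol/L
Ksp = 10^(−8.45) = 3.548×10^-9
Ω = [Ca²⁺][CO3²⁻]/Ksp = (0.411×10^-3)(1.193×10^-5) / 3.548×10^-9 = 1.38

Ω = 1.38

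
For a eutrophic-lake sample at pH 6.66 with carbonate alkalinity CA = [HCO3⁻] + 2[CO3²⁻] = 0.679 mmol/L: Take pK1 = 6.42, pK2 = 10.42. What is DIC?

DIC = 1.07 mmol/L

CA = [HCO3⁻] + 2[CO3²⁻] = (α₁ + 2α₂)·DIC
At pH 6.66: [H⁺]/K1 = 10^-0.24 = 0.57544, K2/[H⁺] = 10^-3.76 = 0.00017378
α₁ = 1/(1 + 0.57544 + 0.00017378) = 1/1.5756 = 0.6347; α₂ = α₁·K2/[H⁺] = 0.0001103
α₁ + 2α₂ = 0.6349
DIC = CA / (α₁ + 2α₂) = 0.679 / 0.6349 = 1.07 mmol/L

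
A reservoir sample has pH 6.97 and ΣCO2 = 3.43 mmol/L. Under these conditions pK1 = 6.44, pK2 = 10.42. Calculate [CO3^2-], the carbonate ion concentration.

α₂ = 1 / (1 + [H⁺]/K2 + [H⁺]²/(K1K2)) = 1 / (1 + 10^+3.45 + 10^+2.92)
   = 1 / (1 + 2818.4 + 831.76) = 1/3651.1 = 0.0002739
[CO3²⁻] = α₂ × DIC = 0.0002739 × 3.43 = 0.000939 mmol/L = 0.939 μmol/L

[CO3²⁻] = 0.939 μmol/L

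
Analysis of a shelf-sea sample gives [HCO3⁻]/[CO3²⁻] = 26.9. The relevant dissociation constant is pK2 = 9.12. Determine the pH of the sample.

pH = 7.69

From K2 = [H⁺][CO3²⁻]/[HCO3⁻]:  pH = pK2 − log₁₀([HCO3⁻]/[CO3²⁻])
log₁₀(26.9) = +1.430
pH = 9.12 − (+1.430) = 7.69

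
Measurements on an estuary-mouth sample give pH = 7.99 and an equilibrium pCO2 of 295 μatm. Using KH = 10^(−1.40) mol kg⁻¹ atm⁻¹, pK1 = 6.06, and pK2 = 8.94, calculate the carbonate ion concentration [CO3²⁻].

[CO2*] = KH · pCO2 = 10^(−1.40) × 295×10^-6 = 1.174×10^-5 mol/kg
α₀ = 1/(1 + K1/[H⁺] + K1K2/[H⁺]²) = 1/(1 + 10^+1.93 + 10^+0.98) = 0.01045
DIC = [CO2*]/α₀ = 1.174×10^-5 / 0.01045 = 1.123 mmol/kg
[CO3²⁻] = α₂·DIC; α₂ = 0.09983, so [CO3²⁻] = 0.09983 × 1.123 = 0.112 mmol/kg

[CO3²⁻] = 0.112 mmol/kg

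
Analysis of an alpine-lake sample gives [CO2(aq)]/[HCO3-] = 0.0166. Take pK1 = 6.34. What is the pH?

From K1 = [H⁺][HCO3-]/[CO2(aq)]:  pH = pK1 − log₁₀([CO2(aq)]/[HCO3-])
log₁₀(0.0166) = -1.780
pH = 6.34 − (-1.780) = 8.12

pH = 8.12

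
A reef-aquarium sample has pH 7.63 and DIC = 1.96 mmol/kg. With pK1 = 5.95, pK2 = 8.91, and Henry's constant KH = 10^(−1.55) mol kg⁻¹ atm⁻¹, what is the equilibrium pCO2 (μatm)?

pCO2 = 1350 μatm

α₀ = 1 / (1 + K1/[H⁺] + K1K2/[H⁺]²) = 1 / (1 + 10^+1.68 + 10^+0.40)
   = 1 / (1 + 47.863 + 2.5119) = 1/51.375 = 0.01946
[CO2*] = α₀ × DIC = 0.01946 × 1.96 = 0.03815 mmol/kg
pCO2 = [CO2*]/KH = 3.815×10^-5 / 2.818×10^-2 = 1350 μatm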